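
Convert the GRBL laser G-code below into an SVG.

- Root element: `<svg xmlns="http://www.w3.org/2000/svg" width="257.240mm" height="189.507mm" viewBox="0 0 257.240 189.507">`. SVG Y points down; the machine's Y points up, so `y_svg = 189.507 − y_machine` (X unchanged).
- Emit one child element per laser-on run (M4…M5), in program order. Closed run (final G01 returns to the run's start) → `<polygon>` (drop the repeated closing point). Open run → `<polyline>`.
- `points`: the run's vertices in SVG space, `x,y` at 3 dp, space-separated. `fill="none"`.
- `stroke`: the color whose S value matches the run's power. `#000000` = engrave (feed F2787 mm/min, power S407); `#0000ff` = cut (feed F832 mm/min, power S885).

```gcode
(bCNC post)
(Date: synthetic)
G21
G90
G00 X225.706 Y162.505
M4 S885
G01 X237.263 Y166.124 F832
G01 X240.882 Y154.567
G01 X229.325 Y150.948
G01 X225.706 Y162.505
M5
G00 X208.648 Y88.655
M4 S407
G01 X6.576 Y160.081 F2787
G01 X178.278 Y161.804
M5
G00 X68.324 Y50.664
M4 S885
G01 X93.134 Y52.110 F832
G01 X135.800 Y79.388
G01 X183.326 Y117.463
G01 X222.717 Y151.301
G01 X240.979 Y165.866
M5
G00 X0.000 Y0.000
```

Each laser-on run becomes one SVG element. Flip Y back into SVG space with y_svg = 189.507 − y_machine.

Run 1: the run's S885 means `#0000ff` (cut). The run returns to its start, so emit a `<polygon>` with points (Y-flipped): 225.706,27.002 237.263,23.383 240.882,34.940 229.325,38.559.

Run 2: the run's S407 means `#000000` (engrave). The run is open, so emit a `<polyline>` with points (Y-flipped): 208.648,100.852 6.576,29.426 178.278,27.703.

Run 3: power S885 maps to stroke `#0000ff` (cut). The run is open, so emit a `<polyline>` with points (Y-flipped): 68.324,138.843 93.134,137.397 135.800,110.119 183.326,72.044 222.717,38.206 240.979,23.641.

<svg xmlns="http://www.w3.org/2000/svg" width="257.240mm" height="189.507mm" viewBox="0 0 257.240 189.507">
  <polygon points="225.706,27.002 237.263,23.383 240.882,34.940 229.325,38.559" fill="none" stroke="#0000ff"/>
  <polyline points="208.648,100.852 6.576,29.426 178.278,27.703" fill="none" stroke="#000000"/>
  <polyline points="68.324,138.843 93.134,137.397 135.800,110.119 183.326,72.044 222.717,38.206 240.979,23.641" fill="none" stroke="#0000ff"/>
</svg>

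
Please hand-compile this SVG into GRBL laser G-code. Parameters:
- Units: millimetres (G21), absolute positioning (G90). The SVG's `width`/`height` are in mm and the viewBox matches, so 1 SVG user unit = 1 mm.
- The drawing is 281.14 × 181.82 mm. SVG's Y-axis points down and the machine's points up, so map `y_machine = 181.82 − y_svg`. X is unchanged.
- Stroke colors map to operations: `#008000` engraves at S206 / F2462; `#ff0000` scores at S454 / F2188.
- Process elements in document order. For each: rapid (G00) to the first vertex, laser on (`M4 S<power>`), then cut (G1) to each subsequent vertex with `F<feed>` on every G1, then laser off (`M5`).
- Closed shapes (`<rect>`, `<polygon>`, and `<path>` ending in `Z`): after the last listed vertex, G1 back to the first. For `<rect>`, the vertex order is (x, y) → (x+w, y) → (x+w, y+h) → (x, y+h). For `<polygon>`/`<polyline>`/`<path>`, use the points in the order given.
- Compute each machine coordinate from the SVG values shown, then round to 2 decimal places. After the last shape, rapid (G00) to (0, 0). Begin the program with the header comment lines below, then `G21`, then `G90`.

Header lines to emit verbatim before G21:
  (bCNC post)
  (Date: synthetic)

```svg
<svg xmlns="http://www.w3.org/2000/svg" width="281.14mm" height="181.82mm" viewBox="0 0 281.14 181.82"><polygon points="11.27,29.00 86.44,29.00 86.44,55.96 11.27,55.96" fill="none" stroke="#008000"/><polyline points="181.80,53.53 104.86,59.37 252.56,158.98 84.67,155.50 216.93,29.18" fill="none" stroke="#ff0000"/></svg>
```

viewBox `0 0 281.14 181.82` with mm width/height → 1 unit = 1 mm. Flip: y_m = 181.82 − y_svg.

**Shape 1** — `<polygon>` rectangle, stroke `#008000` → engrave (S206, F2462). Machine vertices: (11.27,152.82) → (86.44,152.82) → (86.44,125.86) → (11.27,125.86) → (11.27,152.82). Closed: final G1 returns to the first vertex.

**Shape 2** — `<polyline>` open polyline, stroke `#ff0000` → score (S454, F2188). Machine vertices: (181.80,128.29) → (104.86,122.45) → (252.56,22.84) → (84.67,26.32) → (216.93,152.64). Open path.

(bCNC post)
(Date: synthetic)
G21
G90
G00 X11.27 Y152.82
M4 S206
G1 X86.44 Y152.82 F2462
G1 X86.44 Y125.86 F2462
G1 X11.27 Y125.86 F2462
G1 X11.27 Y152.82 F2462
M5
G00 X181.80 Y128.29
M4 S454
G1 X104.86 Y122.45 F2188
G1 X252.56 Y22.84 F2188
G1 X84.67 Y26.32 F2188
G1 X216.93 Y152.64 F2188
M5
G00 X0.00 Y0.00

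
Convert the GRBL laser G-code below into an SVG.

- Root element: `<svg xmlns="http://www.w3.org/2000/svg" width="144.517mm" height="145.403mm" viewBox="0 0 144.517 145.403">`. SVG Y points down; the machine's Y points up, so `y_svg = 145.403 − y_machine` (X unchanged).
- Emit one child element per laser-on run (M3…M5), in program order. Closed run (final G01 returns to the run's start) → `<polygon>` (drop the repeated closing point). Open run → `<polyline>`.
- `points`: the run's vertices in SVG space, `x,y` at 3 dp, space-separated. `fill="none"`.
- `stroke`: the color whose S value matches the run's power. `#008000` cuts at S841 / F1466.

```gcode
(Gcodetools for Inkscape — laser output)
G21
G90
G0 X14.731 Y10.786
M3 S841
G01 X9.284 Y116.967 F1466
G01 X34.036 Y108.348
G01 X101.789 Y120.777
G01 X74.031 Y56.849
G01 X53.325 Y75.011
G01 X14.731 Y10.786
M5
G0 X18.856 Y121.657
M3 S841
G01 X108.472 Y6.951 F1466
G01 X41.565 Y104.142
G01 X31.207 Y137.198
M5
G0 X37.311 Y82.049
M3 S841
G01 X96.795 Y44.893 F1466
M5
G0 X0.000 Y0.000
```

<svg xmlns="http://www.w3.org/2000/svg" width="144.517mm" height="145.403mm" viewBox="0 0 144.517 145.403">
  <polygon points="14.731,134.617 9.284,28.436 34.036,37.055 101.789,24.626 74.031,88.554 53.325,70.392" fill="none" stroke="#008000"/>
  <polyline points="18.856,23.746 108.472,138.452 41.565,41.261 31.207,8.205" fill="none" stroke="#008000"/>
  <polyline points="37.311,63.354 96.795,100.510" fill="none" stroke="#008000"/>
</svg>

Machine Y-up, SVG Y-down with viewBox height 145.403, so y_svg = 145.403 − y_machine; X carries over. Every run uses S841, so all elements get stroke `#008000` (cut).

Run 1: The run returns to its start, so emit a `<polygon>` with points (Y-flipped): 14.731,134.617 9.284,28.436 34.036,37.055 101.789,24.626 74.031,88.554 53.325,70.392.

Run 2: The run is open, so emit a `<polyline>` with points (Y-flipped): 18.856,23.746 108.472,138.452 41.565,41.261 31.207,8.205.

Run 3: The run is open, so emit a `<polyline>` with points (Y-flipped): 37.311,63.354 96.795,100.510.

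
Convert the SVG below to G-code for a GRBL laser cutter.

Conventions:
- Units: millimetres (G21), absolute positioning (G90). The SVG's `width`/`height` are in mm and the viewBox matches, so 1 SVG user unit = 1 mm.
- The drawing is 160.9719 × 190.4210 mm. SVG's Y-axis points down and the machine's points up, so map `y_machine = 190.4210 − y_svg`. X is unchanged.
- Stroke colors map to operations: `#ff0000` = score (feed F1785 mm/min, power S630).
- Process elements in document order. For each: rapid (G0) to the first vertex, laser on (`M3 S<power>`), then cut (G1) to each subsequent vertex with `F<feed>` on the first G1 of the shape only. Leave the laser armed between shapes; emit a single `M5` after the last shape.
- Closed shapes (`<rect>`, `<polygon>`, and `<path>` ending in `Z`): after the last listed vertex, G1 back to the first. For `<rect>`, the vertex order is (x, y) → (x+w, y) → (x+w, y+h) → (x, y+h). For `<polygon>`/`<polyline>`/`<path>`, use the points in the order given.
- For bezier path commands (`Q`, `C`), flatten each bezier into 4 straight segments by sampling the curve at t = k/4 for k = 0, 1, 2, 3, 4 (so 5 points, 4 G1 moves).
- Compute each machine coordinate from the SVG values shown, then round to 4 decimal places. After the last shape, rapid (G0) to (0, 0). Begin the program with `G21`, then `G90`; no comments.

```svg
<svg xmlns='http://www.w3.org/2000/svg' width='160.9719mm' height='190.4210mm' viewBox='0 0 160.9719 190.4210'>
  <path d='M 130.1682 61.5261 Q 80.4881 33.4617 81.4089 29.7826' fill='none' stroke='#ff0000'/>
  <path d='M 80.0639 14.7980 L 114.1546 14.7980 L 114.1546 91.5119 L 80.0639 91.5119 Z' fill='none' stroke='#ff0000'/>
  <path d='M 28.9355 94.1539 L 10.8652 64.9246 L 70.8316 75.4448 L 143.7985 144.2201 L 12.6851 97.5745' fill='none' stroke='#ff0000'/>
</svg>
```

G21
G90
G0 X130.1682 Y128.8949
M3 S630
G1 X108.4907 Y141.4030 F1785
G1 X93.1383 Y150.8630
G1 X84.1111 Y157.2748
G1 X81.4089 Y160.6384
G0 X80.0639 Y175.6230
M3 S630
G1 X114.1546 Y175.6230 F1785
G1 X114.1546 Y98.9091
G1 X80.0639 Y98.9091
G1 X80.0639 Y175.6230
G0 X28.9355 Y96.2671
M3 S630
G1 X10.8652 Y125.4964 F1785
G1 X70.8316 Y114.9762
G1 X143.7985 Y46.2009
G1 X12.6851 Y92.8465
M5
G0 X0.0000 Y0.0000

Since the viewBox matches the mm dimensions, user units are millimetres directly. The only transform is the Y-flip y_m = 190.4210 − y_svg.

Shape 1 is a quadratic bezier drawn with `<path>`. Its stroke #ff0000 means score at S630, F1785. After flipping Y the toolpath is (130.1682,128.8949) → (108.4907,141.4030) → (93.1383,150.8630) → (84.1111,157.2748) → (81.4089,160.6384).

Shape 2 is a rectangle drawn with `<path>`. Its stroke #ff0000 means score at S630, F1785. After flipping Y the toolpath is (80.0639,175.6230) → (114.1546,175.6230) → (114.1546,98.9091) → (80.0639,98.9091) → (80.0639,175.6230), returning to the start.

Shape 3 is a open polyline drawn with `<path>`. Its stroke #ff0000 means score at S630, F1785. After flipping Y the toolpath is (28.9355,96.2671) → (10.8652,125.4964) → (70.8316,114.9762) → (143.7985,46.2009) → (12.6851,92.8465).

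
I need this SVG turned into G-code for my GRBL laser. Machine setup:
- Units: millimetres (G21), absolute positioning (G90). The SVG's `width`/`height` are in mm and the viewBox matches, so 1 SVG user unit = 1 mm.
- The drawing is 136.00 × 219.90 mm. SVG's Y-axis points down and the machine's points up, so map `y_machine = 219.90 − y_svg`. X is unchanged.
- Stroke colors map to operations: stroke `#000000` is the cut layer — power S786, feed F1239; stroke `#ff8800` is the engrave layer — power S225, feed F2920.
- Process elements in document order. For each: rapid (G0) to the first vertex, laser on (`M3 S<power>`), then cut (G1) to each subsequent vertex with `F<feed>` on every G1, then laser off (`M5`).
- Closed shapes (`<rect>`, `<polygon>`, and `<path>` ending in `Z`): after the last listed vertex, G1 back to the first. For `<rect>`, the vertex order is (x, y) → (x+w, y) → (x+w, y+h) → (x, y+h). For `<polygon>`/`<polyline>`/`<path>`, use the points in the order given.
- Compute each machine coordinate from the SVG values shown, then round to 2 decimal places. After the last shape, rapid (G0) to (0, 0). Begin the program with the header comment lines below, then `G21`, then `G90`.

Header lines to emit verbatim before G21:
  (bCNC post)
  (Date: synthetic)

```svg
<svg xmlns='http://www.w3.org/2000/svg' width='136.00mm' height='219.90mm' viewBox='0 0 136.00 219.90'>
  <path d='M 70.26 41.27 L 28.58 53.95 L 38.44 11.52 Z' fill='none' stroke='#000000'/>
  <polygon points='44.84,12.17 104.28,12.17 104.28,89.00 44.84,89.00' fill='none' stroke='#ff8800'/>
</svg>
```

(bCNC post)
(Date: synthetic)
G21
G90
G0 X70.26 Y178.63
M3 S786
G1 X28.58 Y165.95 F1239
G1 X38.44 Y208.38 F1239
G1 X70.26 Y178.63 F1239
M5
G0 X44.84 Y207.73
M3 S225
G1 X104.28 Y207.73 F2920
G1 X104.28 Y130.90 F2920
G1 X44.84 Y130.90 F2920
G1 X44.84 Y207.73 F2920
M5
G0 X0.00 Y0.00

viewBox `0 0 136.00 219.90` with mm width/height → 1 unit = 1 mm. Flip: y_m = 219.90 − y_svg.

**Shape 1** — `<path>` regular polygon, stroke `#000000` → cut (S786, F1239). Machine vertices: (70.26,178.63) → (28.58,165.95) → (38.44,208.38) → (70.26,178.63). Closed: final G1 returns to the first vertex.

**Shape 2** — `<polygon>` rectangle, stroke `#ff8800` → engrave (S225, F2920). Machine vertices: (44.84,207.73) → (104.28,207.73) → (104.28,130.90) → (44.84,130.90) → (44.84,207.73). Closed: final G1 returns to the first vertex.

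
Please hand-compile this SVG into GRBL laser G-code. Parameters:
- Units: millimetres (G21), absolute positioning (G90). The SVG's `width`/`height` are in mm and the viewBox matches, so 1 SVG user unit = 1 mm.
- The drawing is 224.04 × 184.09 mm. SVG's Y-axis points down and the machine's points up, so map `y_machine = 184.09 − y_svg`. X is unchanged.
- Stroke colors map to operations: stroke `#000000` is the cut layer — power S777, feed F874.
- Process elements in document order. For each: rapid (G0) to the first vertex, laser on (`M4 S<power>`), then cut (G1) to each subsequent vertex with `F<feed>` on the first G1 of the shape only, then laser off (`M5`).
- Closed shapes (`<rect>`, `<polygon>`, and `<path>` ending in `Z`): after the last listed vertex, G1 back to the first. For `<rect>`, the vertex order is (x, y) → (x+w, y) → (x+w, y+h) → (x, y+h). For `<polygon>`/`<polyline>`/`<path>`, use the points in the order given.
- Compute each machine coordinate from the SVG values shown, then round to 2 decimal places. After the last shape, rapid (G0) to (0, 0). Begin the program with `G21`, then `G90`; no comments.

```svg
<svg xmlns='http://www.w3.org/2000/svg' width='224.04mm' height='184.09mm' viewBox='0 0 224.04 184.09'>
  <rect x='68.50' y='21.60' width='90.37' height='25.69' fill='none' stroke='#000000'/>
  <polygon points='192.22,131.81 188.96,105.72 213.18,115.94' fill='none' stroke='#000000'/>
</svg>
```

G21
G90
G0 X68.50 Y162.49
M4 S777
G1 X158.87 Y162.49 F874
G1 X158.87 Y136.80
G1 X68.50 Y136.80
G1 X68.50 Y162.49
M5
G0 X192.22 Y52.28
M4 S777
G1 X188.96 Y78.37 F874
G1 X213.18 Y68.15
G1 X192.22 Y52.28
M5
G0 X0.00 Y0.00

1 u = 1 mm; y_m = 184.09 − y.

[1] `<rect>` rectangle, #000000→cut S777 F874: (68.50,162.49) → (158.87,162.49) → (158.87,136.80) → (68.50,136.80) → (68.50,162.49) (closed)

[2] `<polygon>` regular polygon, #000000→cut S777 F874: (192.22,52.28) → (188.96,78.37) → (213.18,68.15) → (192.22,52.28) (closed)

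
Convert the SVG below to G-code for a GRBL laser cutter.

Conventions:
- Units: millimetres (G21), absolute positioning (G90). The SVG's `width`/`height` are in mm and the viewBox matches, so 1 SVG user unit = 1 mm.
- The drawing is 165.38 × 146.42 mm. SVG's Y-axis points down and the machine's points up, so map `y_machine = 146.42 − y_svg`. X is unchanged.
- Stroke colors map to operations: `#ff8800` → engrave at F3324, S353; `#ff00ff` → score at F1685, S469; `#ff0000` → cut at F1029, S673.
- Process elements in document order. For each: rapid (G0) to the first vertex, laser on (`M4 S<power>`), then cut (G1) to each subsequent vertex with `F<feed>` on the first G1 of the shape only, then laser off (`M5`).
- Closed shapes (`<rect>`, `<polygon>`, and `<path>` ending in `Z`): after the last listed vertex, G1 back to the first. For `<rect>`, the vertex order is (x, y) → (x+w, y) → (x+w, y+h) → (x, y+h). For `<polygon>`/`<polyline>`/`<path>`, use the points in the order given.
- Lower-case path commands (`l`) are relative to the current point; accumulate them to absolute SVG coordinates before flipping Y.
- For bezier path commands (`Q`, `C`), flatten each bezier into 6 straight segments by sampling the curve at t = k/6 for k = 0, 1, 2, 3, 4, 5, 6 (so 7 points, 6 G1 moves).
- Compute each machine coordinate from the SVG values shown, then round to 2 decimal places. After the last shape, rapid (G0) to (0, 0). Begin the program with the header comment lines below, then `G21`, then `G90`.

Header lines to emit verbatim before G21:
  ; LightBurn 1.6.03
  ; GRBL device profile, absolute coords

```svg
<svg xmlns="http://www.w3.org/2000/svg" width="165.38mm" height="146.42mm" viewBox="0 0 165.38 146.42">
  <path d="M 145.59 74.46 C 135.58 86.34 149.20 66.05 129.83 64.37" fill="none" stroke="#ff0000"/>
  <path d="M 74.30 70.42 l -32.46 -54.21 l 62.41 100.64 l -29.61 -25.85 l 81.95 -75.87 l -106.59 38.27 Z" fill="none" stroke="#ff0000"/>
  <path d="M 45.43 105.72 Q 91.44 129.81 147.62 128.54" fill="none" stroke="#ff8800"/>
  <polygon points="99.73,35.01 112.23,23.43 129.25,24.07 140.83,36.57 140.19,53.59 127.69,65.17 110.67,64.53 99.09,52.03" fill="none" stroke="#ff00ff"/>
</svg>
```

; LightBurn 1.6.03
; GRBL device profile, absolute coords
G21
G90
G0 X145.59 Y71.96
M4 S673
G1 X142.29 Y68.47 F1029
G1 X141.36 Y68.92
G1 X141.22 Y71.92
G1 X140.30 Y76.05
G1 X137.03 Y79.89
G1 X129.83 Y82.05
M5
G0 X74.30 Y76.00
M4 S673
G1 X41.84 Y130.21 F1029
G1 X104.25 Y29.57
G1 X74.64 Y55.42
G1 X156.59 Y131.29
G1 X50.00 Y93.02
G1 X74.30 Y76.00
M5
G0 X45.43 Y40.70
M4 S353
G1 X61.05 Y33.37 F3324
G1 X77.23 Y27.46
G1 X93.98 Y22.95
G1 X111.30 Y19.85
G1 X129.18 Y18.16
G1 X147.62 Y17.88
M5
G0 X99.73 Y111.41
M4 S469
G1 X112.23 Y122.99 F1685
G1 X129.25 Y122.35
G1 X140.83 Y109.85
G1 X140.19 Y92.83
G1 X127.69 Y81.25
G1 X110.67 Y81.89
G1 X99.09 Y94.39
G1 X99.73 Y111.41
M5
G0 X0.00 Y0.00

1 u = 1 mm; y_m = 146.42 − y.

[1] `<path>` cubic bezier, #ff0000→cut S673 F1029: (145.59,71.96) → (142.29,68.47) → (141.36,68.92) → (141.22,71.92) → (140.30,76.05) → (137.03,79.89) → (129.83,82.05)

[2] `<path>` closed polygon, #ff0000→cut S673 F1029: (74.30,76.00) → (41.84,130.21) → (104.25,29.57) → (74.64,55.42) → (156.59,131.29) → (50.00,93.02) → (74.30,76.00) (closed)

[3] `<path>` quadratic bezier, #ff8800→engrave S353 F3324: (45.43,40.70) → (61.05,33.37) → (77.23,27.46) → (93.98,22.95) → (111.30,19.85) → (129.18,18.16) → (147.62,17.88)

[4] `<polygon>` regular polygon, #ff00ff→score S469 F1685: (99.73,111.41) → (112.23,122.99) → (129.25,122.35) → (140.83,109.85) → (140.19,92.83) → (127.69,81.25) → (110.67,81.89) → (99.09,94.39) → (99.73,111.41) (closed)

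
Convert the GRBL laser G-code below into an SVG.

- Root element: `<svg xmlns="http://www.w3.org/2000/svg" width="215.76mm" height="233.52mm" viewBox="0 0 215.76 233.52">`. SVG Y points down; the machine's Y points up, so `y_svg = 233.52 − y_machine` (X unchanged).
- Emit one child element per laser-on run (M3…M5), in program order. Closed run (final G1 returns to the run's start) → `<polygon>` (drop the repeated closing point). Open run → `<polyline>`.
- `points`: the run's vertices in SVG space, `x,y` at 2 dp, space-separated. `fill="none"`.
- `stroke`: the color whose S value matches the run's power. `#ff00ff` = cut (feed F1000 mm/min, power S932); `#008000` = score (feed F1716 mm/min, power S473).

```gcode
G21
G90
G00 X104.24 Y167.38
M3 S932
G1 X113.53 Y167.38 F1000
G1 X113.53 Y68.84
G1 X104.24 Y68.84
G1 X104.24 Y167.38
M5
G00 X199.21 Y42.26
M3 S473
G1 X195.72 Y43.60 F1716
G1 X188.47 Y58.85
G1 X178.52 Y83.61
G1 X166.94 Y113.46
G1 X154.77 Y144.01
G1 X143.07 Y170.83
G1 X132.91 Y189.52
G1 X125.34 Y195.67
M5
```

y_svg = 233.52 − y_m.

[1] S932→`#ff00ff` (cut); closed run; points: 104.24,66.14 113.53,66.14 113.53,164.68 104.24,164.68

[2] S473→`#008000` (score); open run; points: 199.21,191.26 195.72,189.92 188.47,174.67 178.52,149.91 166.94,120.06 154.77,89.51 143.07,62.69 132.91,44.00 125.34,37.85

<svg xmlns="http://www.w3.org/2000/svg" width="215.76mm" height="233.52mm" viewBox="0 0 215.76 233.52">
  <polygon points="104.24,66.14 113.53,66.14 113.53,164.68 104.24,164.68" fill="none" stroke="#ff00ff"/>
  <polyline points="199.21,191.26 195.72,189.92 188.47,174.67 178.52,149.91 166.94,120.06 154.77,89.51 143.07,62.69 132.91,44.00 125.34,37.85" fill="none" stroke="#008000"/>
</svg>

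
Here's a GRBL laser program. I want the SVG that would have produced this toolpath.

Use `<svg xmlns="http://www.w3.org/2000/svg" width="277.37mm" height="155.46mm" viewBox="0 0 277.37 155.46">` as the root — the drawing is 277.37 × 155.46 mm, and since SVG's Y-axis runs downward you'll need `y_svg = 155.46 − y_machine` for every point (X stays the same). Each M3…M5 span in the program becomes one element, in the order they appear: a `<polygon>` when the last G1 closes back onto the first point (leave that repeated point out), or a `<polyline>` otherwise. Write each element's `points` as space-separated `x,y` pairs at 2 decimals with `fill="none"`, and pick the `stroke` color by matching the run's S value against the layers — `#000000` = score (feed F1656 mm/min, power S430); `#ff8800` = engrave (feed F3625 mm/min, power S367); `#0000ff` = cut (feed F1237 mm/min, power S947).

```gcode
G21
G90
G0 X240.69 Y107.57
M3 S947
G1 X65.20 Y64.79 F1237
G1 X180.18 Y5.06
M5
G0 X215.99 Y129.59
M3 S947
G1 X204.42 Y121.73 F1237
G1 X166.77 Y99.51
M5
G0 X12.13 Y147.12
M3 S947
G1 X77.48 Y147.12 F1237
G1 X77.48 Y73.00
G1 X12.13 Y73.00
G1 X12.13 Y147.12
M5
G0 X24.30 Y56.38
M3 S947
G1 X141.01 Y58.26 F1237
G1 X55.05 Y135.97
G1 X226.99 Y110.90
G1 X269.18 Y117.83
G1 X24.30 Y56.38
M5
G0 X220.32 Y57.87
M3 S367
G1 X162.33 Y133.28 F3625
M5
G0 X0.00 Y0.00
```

<svg xmlns="http://www.w3.org/2000/svg" width="277.37mm" height="155.46mm" viewBox="0 0 277.37 155.46">
  <polyline points="240.69,47.89 65.20,90.67 180.18,150.40" fill="none" stroke="#0000ff"/>
  <polyline points="215.99,25.87 204.42,33.73 166.77,55.95" fill="none" stroke="#0000ff"/>
  <polygon points="12.13,8.34 77.48,8.34 77.48,82.46 12.13,82.46" fill="none" stroke="#0000ff"/>
  <polygon points="24.30,99.08 141.01,97.20 55.05,19.49 226.99,44.56 269.18,37.63" fill="none" stroke="#0000ff"/>
  <polyline points="220.32,97.59 162.33,22.18" fill="none" stroke="#ff8800"/>
</svg>

y_svg = 155.46 − y_m.

[1] S947→`#0000ff` (cut); open run; points: 240.69,47.89 65.20,90.67 180.18,150.40

[2] S947→`#0000ff` (cut); open run; points: 215.99,25.87 204.42,33.73 166.77,55.95

[3] S947→`#0000ff` (cut); closed run; points: 12.13,8.34 77.48,8.34 77.48,82.46 12.13,82.46

[4] S947→`#0000ff` (cut); closed run; points: 24.30,99.08 141.01,97.20 55.05,19.49 226.99,44.56 269.18,37.63

[5] S367→`#ff8800` (engrave); open run; points: 220.32,97.59 162.33,22.18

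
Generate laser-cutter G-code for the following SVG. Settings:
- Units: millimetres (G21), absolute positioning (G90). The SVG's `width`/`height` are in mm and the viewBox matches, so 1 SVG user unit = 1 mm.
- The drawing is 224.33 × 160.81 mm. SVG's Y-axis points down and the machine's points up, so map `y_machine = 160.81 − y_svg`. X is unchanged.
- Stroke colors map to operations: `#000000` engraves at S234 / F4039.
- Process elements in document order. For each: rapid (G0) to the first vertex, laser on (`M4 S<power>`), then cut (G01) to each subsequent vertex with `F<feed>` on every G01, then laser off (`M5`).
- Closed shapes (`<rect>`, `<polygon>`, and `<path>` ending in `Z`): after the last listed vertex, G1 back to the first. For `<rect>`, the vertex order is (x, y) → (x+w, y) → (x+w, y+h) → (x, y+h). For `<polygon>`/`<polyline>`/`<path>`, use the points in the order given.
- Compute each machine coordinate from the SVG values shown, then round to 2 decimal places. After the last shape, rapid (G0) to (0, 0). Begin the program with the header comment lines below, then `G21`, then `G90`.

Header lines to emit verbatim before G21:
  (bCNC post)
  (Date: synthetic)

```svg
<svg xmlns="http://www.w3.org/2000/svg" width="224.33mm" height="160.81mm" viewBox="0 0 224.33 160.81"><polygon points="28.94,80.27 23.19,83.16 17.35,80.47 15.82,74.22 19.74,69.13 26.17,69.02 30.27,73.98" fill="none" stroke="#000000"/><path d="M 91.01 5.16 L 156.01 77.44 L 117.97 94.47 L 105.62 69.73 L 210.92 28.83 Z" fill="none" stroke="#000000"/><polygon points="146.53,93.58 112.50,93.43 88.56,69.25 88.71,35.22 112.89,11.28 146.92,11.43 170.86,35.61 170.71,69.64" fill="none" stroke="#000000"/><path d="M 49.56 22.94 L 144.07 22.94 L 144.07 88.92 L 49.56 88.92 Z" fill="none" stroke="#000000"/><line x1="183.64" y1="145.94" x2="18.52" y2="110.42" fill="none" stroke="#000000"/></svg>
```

Since the viewBox matches the mm dimensions, user units are millimetres directly. The only transform is the Y-flip y_m = 160.81 − y_svg.

Shape 1 is a regular polygon drawn with `<polygon>`. Its stroke #000000 means engrave at S234, F4039. After flipping Y the toolpath is (28.94,80.54) → (23.19,77.65) → (17.35,80.34) → (15.82,86.59) → (19.74,91.68) → (26.17,91.79) → (30.27,86.83) → (28.94,80.54), returning to the start.

Shape 2 is a closed polygon drawn with `<path>`. Its stroke #000000 means engrave at S234, F4039. After flipping Y the toolpath is (91.01,155.65) → (156.01,83.37) → (117.97,66.34) → (105.62,91.08) → (210.92,131.98) → (91.01,155.65), returning to the start.

Shape 3 is a regular polygon drawn with `<polygon>`. Its stroke #000000 means engrave at S234, F4039. After flipping Y the toolpath is (146.53,67.23) → (112.50,67.38) → (88.56,91.56) → (88.71,125.59) → (112.89,149.53) → (146.92,149.38) → (170.86,125.20) → (170.71,91.17) → (146.53,67.23), returning to the start.

Shape 4 is a rectangle drawn with `<path>`. Its stroke #000000 means engrave at S234, F4039. After flipping Y the toolpath is (49.56,137.87) → (144.07,137.87) → (144.07,71.89) → (49.56,71.89) → (49.56,137.87), returning to the start.

Shape 5 is a line segment drawn with `<line>`. Its stroke #000000 means engrave at S234, F4039. After flipping Y the toolpath is (183.64,14.87) → (18.52,50.39).

(bCNC post)
(Date: synthetic)
G21
G90
G0 X28.94 Y80.54
M4 S234
G01 X23.19 Y77.65 F4039
G01 X17.35 Y80.34 F4039
G01 X15.82 Y86.59 F4039
G01 X19.74 Y91.68 F4039
G01 X26.17 Y91.79 F4039
G01 X30.27 Y86.83 F4039
G01 X28.94 Y80.54 F4039
M5
G0 X91.01 Y155.65
M4 S234
G01 X156.01 Y83.37 F4039
G01 X117.97 Y66.34 F4039
G01 X105.62 Y91.08 F4039
G01 X210.92 Y131.98 F4039
G01 X91.01 Y155.65 F4039
M5
G0 X146.53 Y67.23
M4 S234
G01 X112.50 Y67.38 F4039
G01 X88.56 Y91.56 F4039
G01 X88.71 Y125.59 F4039
G01 X112.89 Y149.53 F4039
G01 X146.92 Y149.38 F4039
G01 X170.86 Y125.20 F4039
G01 X170.71 Y91.17 F4039
G01 X146.53 Y67.23 F4039
M5
G0 X49.56 Y137.87
M4 S234
G01 X144.07 Y137.87 F4039
G01 X144.07 Y71.89 F4039
G01 X49.56 Y71.89 F4039
G01 X49.56 Y137.87 F4039
M5
G0 X183.64 Y14.87
M4 S234
G01 X18.52 Y50.39 F4039
M5
G0 X0.00 Y0.00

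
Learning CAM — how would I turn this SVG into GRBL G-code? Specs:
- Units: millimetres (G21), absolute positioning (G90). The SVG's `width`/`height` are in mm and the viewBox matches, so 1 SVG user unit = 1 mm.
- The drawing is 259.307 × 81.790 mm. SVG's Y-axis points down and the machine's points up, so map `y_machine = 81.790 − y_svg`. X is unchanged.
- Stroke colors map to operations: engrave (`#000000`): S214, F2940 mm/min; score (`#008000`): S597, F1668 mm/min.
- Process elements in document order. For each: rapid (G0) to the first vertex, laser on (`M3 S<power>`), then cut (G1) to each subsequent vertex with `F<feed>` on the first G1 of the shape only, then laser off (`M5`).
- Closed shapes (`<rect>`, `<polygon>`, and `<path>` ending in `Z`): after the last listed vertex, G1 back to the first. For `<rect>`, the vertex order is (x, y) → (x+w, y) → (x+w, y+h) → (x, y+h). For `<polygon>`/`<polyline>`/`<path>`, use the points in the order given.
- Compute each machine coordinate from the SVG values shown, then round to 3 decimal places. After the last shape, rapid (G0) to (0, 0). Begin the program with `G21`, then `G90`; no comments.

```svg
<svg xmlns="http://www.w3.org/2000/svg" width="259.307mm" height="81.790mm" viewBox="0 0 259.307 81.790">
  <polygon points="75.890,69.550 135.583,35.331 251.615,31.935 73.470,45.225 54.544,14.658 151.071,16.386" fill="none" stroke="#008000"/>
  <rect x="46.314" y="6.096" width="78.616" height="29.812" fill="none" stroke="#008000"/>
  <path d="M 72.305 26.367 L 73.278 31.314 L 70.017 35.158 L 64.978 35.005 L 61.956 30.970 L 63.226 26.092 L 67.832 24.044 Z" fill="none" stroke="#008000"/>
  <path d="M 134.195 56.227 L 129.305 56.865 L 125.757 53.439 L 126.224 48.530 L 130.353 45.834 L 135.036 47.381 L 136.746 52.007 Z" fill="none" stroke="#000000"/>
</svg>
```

viewBox `0 0 259.307 81.790` with mm width/height → 1 unit = 1 mm. Flip: y_m = 81.790 − y_svg.

**Shape 1** — `<polygon>` closed polygon, stroke `#008000` → score (S597, F1668). Machine vertices: (75.890,12.240) → (135.583,46.459) → (251.615,49.855) → (73.470,36.565) → (54.544,67.132) → (151.071,65.404) → (75.890,12.240). Closed: final G1 returns to the first vertex.

**Shape 2** — `<rect>` rectangle, stroke `#008000` → score (S597, F1668). Machine vertices: (46.314,75.694) → (124.930,75.694) → (124.930,45.882) → (46.314,45.882) → (46.314,75.694). Closed: final G1 returns to the first vertex.

**Shape 3** — `<path>` regular polygon, stroke `#008000` → score (S597, F1668). Machine vertices: (72.305,55.423) → (73.278,50.476) → (70.017,46.632) → (64.978,46.785) → (61.956,50.820) → (63.226,55.698) → (67.832,57.746) → (72.305,55.423). Closed: final G1 returns to the first vertex.

**Shape 4** — `<path>` regular polygon, stroke `#000000` → engrave (S214, F2940). Machine vertices: (134.195,25.563) → (129.305,24.925) → (125.757,28.351) → (126.224,33.260) → (130.353,35.956) → (135.036,34.409) → (136.746,29.783) → (134.195,25.563). Closed: final G1 returns to the first vertex.

G21
G90
G0 X75.890 Y12.240
M3 S597
G1 X135.583 Y46.459 F1668
G1 X251.615 Y49.855
G1 X73.470 Y36.565
G1 X54.544 Y67.132
G1 X151.071 Y65.404
G1 X75.890 Y12.240
M5
G0 X46.314 Y75.694
M3 S597
G1 X124.930 Y75.694 F1668
G1 X124.930 Y45.882
G1 X46.314 Y45.882
G1 X46.314 Y75.694
M5
G0 X72.305 Y55.423
M3 S597
G1 X73.278 Y50.476 F1668
G1 X70.017 Y46.632
G1 X64.978 Y46.785
G1 X61.956 Y50.820
G1 X63.226 Y55.698
G1 X67.832 Y57.746
G1 X72.305 Y55.423
M5
G0 X134.195 Y25.563
M3 S214
G1 X129.305 Y24.925 F2940
G1 X125.757 Y28.351
G1 X126.224 Y33.260
G1 X130.353 Y35.956
G1 X135.036 Y34.409
G1 X136.746 Y29.783
G1 X134.195 Y25.563
M5
G0 X0.000 Y0.000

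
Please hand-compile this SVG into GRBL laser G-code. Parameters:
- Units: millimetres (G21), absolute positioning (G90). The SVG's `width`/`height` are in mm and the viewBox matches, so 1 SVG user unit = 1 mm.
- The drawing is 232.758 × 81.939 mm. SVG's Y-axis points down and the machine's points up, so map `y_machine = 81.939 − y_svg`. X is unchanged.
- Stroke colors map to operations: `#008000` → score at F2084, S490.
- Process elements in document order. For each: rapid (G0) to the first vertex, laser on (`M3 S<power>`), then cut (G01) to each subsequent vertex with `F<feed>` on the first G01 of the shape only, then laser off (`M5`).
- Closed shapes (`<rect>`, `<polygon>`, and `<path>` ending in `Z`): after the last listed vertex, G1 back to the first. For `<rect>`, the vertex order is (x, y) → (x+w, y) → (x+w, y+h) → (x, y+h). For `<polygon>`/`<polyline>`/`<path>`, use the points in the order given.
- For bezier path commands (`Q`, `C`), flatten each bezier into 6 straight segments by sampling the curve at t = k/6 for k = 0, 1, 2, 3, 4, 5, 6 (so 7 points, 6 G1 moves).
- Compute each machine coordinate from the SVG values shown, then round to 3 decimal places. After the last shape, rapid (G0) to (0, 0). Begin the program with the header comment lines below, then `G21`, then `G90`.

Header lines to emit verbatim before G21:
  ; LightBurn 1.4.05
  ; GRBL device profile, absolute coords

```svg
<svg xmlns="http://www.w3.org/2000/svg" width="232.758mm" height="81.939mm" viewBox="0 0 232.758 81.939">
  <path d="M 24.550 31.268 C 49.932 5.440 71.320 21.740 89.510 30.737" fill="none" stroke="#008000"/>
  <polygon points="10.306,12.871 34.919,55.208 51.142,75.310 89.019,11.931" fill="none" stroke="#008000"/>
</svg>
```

1 u = 1 mm; y_m = 81.939 − y.

[1] `<path>` cubic bezier, #008000→score S490 F2084: (24.550,50.671) → (36.912,60.303) → (48.630,64.287) → (59.727,63.996) → (70.225,60.803) → (80.145,56.080) → (89.510,51.202)

[2] `<polygon>` closed polygon, #008000→score S490 F2084: (10.306,69.068) → (34.919,26.731) → (51.142,6.629) → (89.019,70.008) → (10.306,69.068) (closed)

; LightBurn 1.4.05
; GRBL device profile, absolute coords
G21
G90
G0 X24.550 Y50.671
M3 S490
G01 X36.912 Y60.303 F2084
G01 X48.630 Y64.287
G01 X59.727 Y63.996
G01 X70.225 Y60.803
G01 X80.145 Y56.080
G01 X89.510 Y51.202
M5
G0 X10.306 Y69.068
M3 S490
G01 X34.919 Y26.731 F2084
G01 X51.142 Y6.629
G01 X89.019 Y70.008
G01 X10.306 Y69.068
M5
G0 X0.000 Y0.000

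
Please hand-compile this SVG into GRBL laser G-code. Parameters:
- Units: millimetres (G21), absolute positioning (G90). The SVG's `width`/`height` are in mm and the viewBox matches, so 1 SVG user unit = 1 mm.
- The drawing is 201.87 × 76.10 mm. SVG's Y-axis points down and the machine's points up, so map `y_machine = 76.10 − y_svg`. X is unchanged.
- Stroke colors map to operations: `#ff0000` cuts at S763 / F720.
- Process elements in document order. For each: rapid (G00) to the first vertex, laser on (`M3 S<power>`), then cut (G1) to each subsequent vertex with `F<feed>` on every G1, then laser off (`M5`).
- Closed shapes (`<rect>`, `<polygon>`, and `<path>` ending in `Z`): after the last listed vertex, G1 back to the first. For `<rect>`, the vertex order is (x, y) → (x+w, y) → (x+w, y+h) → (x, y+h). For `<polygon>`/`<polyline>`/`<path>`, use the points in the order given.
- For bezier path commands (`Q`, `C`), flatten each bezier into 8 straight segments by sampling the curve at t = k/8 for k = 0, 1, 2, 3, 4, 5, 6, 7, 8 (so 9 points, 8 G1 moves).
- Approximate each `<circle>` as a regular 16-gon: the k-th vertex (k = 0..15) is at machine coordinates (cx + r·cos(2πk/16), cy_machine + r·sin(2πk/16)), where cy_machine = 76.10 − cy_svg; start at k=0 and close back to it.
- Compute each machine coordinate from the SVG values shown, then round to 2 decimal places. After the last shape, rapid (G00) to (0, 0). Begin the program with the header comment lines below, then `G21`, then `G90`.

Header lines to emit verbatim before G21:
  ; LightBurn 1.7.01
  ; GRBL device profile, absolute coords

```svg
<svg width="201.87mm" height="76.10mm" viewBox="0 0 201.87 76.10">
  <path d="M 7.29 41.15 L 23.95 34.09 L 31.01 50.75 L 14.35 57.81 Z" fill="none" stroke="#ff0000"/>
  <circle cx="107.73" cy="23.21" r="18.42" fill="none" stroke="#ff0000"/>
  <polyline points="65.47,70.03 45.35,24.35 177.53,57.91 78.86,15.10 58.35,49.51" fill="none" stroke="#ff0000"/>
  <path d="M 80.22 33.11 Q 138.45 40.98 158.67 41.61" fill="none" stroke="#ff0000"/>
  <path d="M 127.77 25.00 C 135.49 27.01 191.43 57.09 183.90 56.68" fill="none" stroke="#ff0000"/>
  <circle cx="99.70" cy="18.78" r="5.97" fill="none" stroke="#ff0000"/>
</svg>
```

; LightBurn 1.7.01
; GRBL device profile, absolute coords
G21
G90
G00 X7.29 Y34.95
M3 S763
G1 X23.95 Y42.01 F720
G1 X31.01 Y25.35 F720
G1 X14.35 Y18.29 F720
G1 X7.29 Y34.95 F720
M5
G00 X126.15 Y52.89
M3 S763
G1 X124.75 Y59.94 F720
G1 X120.75 Y65.91 F720
G1 X114.78 Y69.91 F720
G1 X107.73 Y71.31 F720
G1 X100.68 Y69.91 F720
G1 X94.71 Y65.91 F720
G1 X90.71 Y59.94 F720
G1 X89.31 Y52.89 F720
G1 X90.71 Y45.84 F720
G1 X94.71 Y39.87 F720
G1 X100.68 Y35.87 F720
G1 X107.73 Y34.47 F720
G1 X114.78 Y35.87 F720
G1 X120.75 Y39.87 F720
G1 X124.75 Y45.84 F720
G1 X126.15 Y52.89 F720
M5
G00 X65.47 Y6.07
M3 S763
G1 X45.35 Y51.75 F720
G1 X177.53 Y18.19 F720
G1 X78.86 Y61.00 F720
G1 X58.35 Y26.59 F720
M5
G00 X80.22 Y42.99
M3 S763
G1 X94.18 Y41.14 F720
G1 X106.96 Y39.51 F720
G1 X118.55 Y38.11 F720
G1 X128.95 Y36.93 F720
G1 X138.16 Y35.98 F720
G1 X146.18 Y35.26 F720
G1 X153.02 Y34.76 F720
G1 X158.67 Y34.49 F720
M5
G00 X127.77 Y51.10
M3 S763
G1 X132.71 Y49.14 F720
G1 X140.86 Y45.24 F720
G1 X150.91 Y40.08 F720
G1 X161.55 Y34.35 F720
G1 X171.48 Y28.73 F720
G1 X179.39 Y23.91 F720
G1 X183.97 Y20.58 F720
G1 X183.90 Y19.42 F720
M5
G00 X105.67 Y57.32
M3 S763
G1 X105.22 Y59.60 F720
G1 X103.92 Y61.54 F720
G1 X101.98 Y62.84 F720
G1 X99.70 Y63.29 F720
G1 X97.42 Y62.84 F720
G1 X95.48 Y61.54 F720
G1 X94.18 Y59.60 F720
G1 X93.73 Y57.32 F720
G1 X94.18 Y55.04 F720
G1 X95.48 Y53.10 F720
G1 X97.42 Y51.80 F720
G1 X99.70 Y51.35 F720
G1 X101.98 Y51.80 F720
G1 X103.92 Y53.10 F720
G1 X105.22 Y55.04 F720
G1 X105.67 Y57.32 F720
M5
G00 X0.00 Y0.00

viewBox `0 0 201.87 76.10` with mm width/height → 1 unit = 1 mm. Flip: y_m = 76.10 − y_svg.

**Shape 1** — `<path>` regular polygon, stroke `#ff0000` → cut (S763, F720). Machine vertices: (7.29,34.95) → (23.95,42.01) → (31.01,25.35) → (14.35,18.29) → (7.29,34.95). Closed: final G1 returns to the first vertex.

**Shape 2** — `<circle>` circle, stroke `#ff0000` → cut (S763, F720). Machine vertices: (126.15,52.89) → (124.75,59.94) → (120.75,65.91) → (114.78,69.91) → (107.73,71.31) → (100.68,69.91) → (94.71,65.91) → (90.71,59.94) → (89.31,52.89) → (90.71,45.84) → (94.71,39.87) → (100.68,35.87) → (107.73,34.47) → (114.78,35.87) → (120.75,39.87) → (124.75,45.84) → (126.15,52.89). Closed: final G1 returns to the first vertex.

**Shape 3** — `<polyline>` open polyline, stroke `#ff0000` → cut (S763, F720). Machine vertices: (65.47,6.07) → (45.35,51.75) → (177.53,18.19) → (78.86,61.00) → (58.35,26.59). Open path.

**Shape 4** — `<path>` quadratic bezier, stroke `#ff0000` → cut (S763, F720). Control points (SVG): P0=(80.22,33.11), P1=(138.45,40.98), P2=(158.67,41.61); sampled at t=k/8. Machine vertices: (80.22,42.99) → (94.18,41.14) → (106.96,39.51) → (118.55,38.11) → (128.95,36.93) → (138.16,35.98) → (146.18,35.26) → (153.02,34.76) → (158.67,34.49). Open path.

**Shape 5** — `<path>` cubic bezier, stroke `#ff0000` → cut (S763, F720). Control points (SVG): P0=(127.77,25.00), P1=(135.49,27.01), P2=(191.43,57.09), P3=(183.90,56.68); sampled at t=k/8. Machine vertices: (127.77,51.10) → (132.71,49.14) → (140.86,45.24) → (150.91,40.08) → (161.55,34.35) → (171.48,28.73) → (179.39,23.91) → (183.97,20.58) → (183.90,19.42). Open path.

**Shape 6** — `<circle>` circle, stroke `#ff0000` → cut (S763, F720). Machine vertices: (105.67,57.32) → (105.22,59.60) → (103.92,61.54) → (101.98,62.84) → (99.70,63.29) → (97.42,62.84) → (95.48,61.54) → (94.18,59.60) → (93.73,57.32) → (94.18,55.04) → (95.48,53.10) → (97.42,51.80) → (99.70,51.35) → (101.98,51.80) → (103.92,53.10) → (105.22,55.04) → (105.67,57.32). Closed: final G1 returns to the first vertex.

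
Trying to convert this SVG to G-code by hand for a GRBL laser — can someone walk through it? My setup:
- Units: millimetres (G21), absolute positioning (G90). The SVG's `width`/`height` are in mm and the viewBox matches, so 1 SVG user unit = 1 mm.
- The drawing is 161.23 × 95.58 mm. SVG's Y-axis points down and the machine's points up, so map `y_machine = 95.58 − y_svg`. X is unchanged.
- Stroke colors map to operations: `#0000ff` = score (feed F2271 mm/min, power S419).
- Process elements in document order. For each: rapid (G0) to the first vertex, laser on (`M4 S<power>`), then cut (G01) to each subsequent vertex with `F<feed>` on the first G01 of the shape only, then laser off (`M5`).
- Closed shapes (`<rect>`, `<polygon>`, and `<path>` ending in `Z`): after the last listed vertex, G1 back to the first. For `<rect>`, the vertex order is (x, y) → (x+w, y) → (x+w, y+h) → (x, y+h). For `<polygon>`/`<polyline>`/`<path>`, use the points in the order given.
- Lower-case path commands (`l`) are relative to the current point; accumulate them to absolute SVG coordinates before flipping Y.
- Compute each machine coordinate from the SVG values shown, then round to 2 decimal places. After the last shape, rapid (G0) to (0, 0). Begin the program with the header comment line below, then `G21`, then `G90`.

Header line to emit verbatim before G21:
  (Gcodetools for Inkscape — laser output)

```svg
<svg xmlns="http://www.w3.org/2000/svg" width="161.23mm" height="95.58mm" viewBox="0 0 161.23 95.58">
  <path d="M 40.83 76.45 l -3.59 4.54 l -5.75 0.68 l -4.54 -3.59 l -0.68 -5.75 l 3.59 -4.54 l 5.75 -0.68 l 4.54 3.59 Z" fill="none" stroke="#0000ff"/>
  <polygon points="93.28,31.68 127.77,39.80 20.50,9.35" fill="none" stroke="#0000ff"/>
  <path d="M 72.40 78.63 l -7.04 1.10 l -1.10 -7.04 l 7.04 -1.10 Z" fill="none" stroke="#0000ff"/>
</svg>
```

viewBox `0 0 161.23 95.58` with mm width/height → 1 unit = 1 mm. Flip: y_m = 95.58 − y_svg.

**Shape 1** — `<path>` regular polygon, stroke `#0000ff` → score (S419, F2271). Machine vertices: (40.83,19.13) → (37.24,14.59) → (31.49,13.91) → (26.95,17.50) → (26.27,23.25) → (29.86,27.79) → (35.61,28.47) → (40.15,24.88) → (40.83,19.13). Closed: final G1 returns to the first vertex.

**Shape 2** — `<polygon>` closed polygon, stroke `#0000ff` → score (S419, F2271). Machine vertices: (93.28,63.90) → (127.77,55.78) → (20.50,86.23) → (93.28,63.90). Closed: final G1 returns to the first vertex.

**Shape 3** — `<path>` regular polygon, stroke `#0000ff` → score (S419, F2271). Machine vertices: (72.40,16.95) → (65.36,15.85) → (64.26,22.89) → (71.30,23.99) → (72.40,16.95). Closed: final G1 returns to the first vertex.

(Gcodetools for Inkscape — laser output)
G21
G90
G0 X40.83 Y19.13
M4 S419
G01 X37.24 Y14.59 F2271
G01 X31.49 Y13.91
G01 X26.95 Y17.50
G01 X26.27 Y23.25
G01 X29.86 Y27.79
G01 X35.61 Y28.47
G01 X40.15 Y24.88
G01 X40.83 Y19.13
M5
G0 X93.28 Y63.90
M4 S419
G01 X127.77 Y55.78 F2271
G01 X20.50 Y86.23
G01 X93.28 Y63.90
M5
G0 X72.40 Y16.95
M4 S419
G01 X65.36 Y15.85 F2271
G01 X64.26 Y22.89
G01 X71.30 Y23.99
G01 X72.40 Y16.95
M5
G0 X0.00 Y0.00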